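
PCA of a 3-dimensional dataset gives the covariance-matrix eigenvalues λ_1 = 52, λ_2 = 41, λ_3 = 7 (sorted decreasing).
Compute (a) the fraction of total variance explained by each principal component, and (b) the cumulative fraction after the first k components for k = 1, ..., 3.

Step 1 — total variance = trace(Sigma) = Σ λ_i = 52 + 41 + 7 = 100.

Step 2 — fraction explained by component i = λ_i / Σ λ:
  PC1: 52/100 = 0.52
  PC2: 41/100 = 0.41
  PC3: 7/100 = 0.07

Step 3 — cumulative fraction after k components = (λ_1 + ... + λ_k) / Σ λ:
  k = 1: 52/100 = 0.52
  k = 2: (52 + 41)/100 = 93/100 = 0.93
  k = 3: (52 + 41 + 7)/100 = 100/100 = 1

Summary (fraction, with percent):

explained: PC1 0.52 (52%), PC2 0.41 (41%), PC3 0.07 (7%);  cumulative: 0.52, 0.93, 1


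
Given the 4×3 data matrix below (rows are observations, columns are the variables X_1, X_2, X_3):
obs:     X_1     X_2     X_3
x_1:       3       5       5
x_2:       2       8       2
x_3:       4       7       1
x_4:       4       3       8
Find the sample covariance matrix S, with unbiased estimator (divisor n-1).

Step 1 — column means:
  mean(X_1) = (3 + 2 + 4 + 4) / 4 = 13/4 = 3.25
  mean(X_2) = (5 + 8 + 7 + 3) / 4 = 23/4 = 5.75
  mean(X_3) = (5 + 2 + 1 + 8) / 4 = 16/4 = 4

Step 2 — sample covariance S[i,j] = (1/(n-1)) · Σ_k (x_{k,i} - mean_i) · (x_{k,j} - mean_j), with n-1 = 3.
  S[X_1,X_1] = ((-0.25)·(-0.25) + (-1.25)·(-1.25) + (0.75)·(0.75) + (0.75)·(0.75)) / 3 = 2.75/3 = 0.9167
  S[X_1,X_2] = ((-0.25)·(-0.75) + (-1.25)·(2.25) + (0.75)·(1.25) + (0.75)·(-2.75)) / 3 = -3.75/3 = -1.25
  S[X_1,X_3] = ((-0.25)·(1) + (-1.25)·(-2) + (0.75)·(-3) + (0.75)·(4)) / 3 = 3/3 = 1
  S[X_2,X_2] = ((-0.75)·(-0.75) + (2.25)·(2.25) + (1.25)·(1.25) + (-2.75)·(-2.75)) / 3 = 14.75/3 = 4.9167
  S[X_2,X_3] = ((-0.75)·(1) + (2.25)·(-2) + (1.25)·(-3) + (-2.75)·(4)) / 3 = -20/3 = -6.6667
  S[X_3,X_3] = ((1)·(1) + (-2)·(-2) + (-3)·(-3) + (4)·(4)) / 3 = 30/3 = 10

S is symmetric (S[j,i] = S[i,j]). Assembling:

S = [[0.9167, -1.25, 1],
 [-1.25, 4.9167, -6.6667],
 [1, -6.6667, 10]]


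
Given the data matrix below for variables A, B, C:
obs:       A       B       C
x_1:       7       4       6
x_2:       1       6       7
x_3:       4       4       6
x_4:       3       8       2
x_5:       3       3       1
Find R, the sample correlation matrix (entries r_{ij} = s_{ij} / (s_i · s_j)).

Step 1 — column means:
  mean(A) = (7 + 1 + 4 + 3 + 3) / 5 = 18/5 = 3.6
  mean(B) = (4 + 6 + 4 + 8 + 3) / 5 = 25/5 = 5
  mean(C) = (6 + 7 + 6 + 2 + 1) / 5 = 22/5 = 4.4

Step 2 — sample variances and covariances s[i,j] = (1/(n-1)) · Σ_k (x_{k,i} - mean_i) · (x_{k,j} - mean_j), with n-1 = 4:
  s[A,A] = ((3.4)·(3.4) + (-2.6)·(-2.6) + (0.4)·(0.4) + (-0.6)·(-0.6) + (-0.6)·(-0.6)) / 4 = 19.2/4 = 4.8
  s[A,B] = ((3.4)·(-1) + (-2.6)·(1) + (0.4)·(-1) + (-0.6)·(3) + (-0.6)·(-2)) / 4 = -7/4 = -1.75
  s[A,C] = ((3.4)·(1.6) + (-2.6)·(2.6) + (0.4)·(1.6) + (-0.6)·(-2.4) + (-0.6)·(-3.4)) / 4 = 2.8/4 = 0.7
  s[B,B] = ((-1)·(-1) + (1)·(1) + (-1)·(-1) + (3)·(3) + (-2)·(-2)) / 4 = 16/4 = 4
  s[B,C] = ((-1)·(1.6) + (1)·(2.6) + (-1)·(1.6) + (3)·(-2.4) + (-2)·(-3.4)) / 4 = -1/4 = -0.25
  s[C,C] = ((1.6)·(1.6) + (2.6)·(2.6) + (1.6)·(1.6) + (-2.4)·(-2.4) + (-3.4)·(-3.4)) / 4 = 29.2/4 = 7.3
  Sample standard deviations s_i = √(s[i,i]):
  s(A) = √(4.8) = 2.1909
  s(B) = √(4) = 2
  s(C) = √(7.3) = 2.7019

Step 3 — r_{ij} = s_{ij} / (s_i · s_j):
  r[A,A] = 1 (diagonal).
  r[A,B] = -1.75 / (2.1909 · 2) = -1.75 / 4.3818 = -0.3994
  r[A,C] = 0.7 / (2.1909 · 2.7019) = 0.7 / 5.9195 = 0.1183
  r[B,B] = 1 (diagonal).
  r[B,C] = -0.25 / (2 · 2.7019) = -0.25 / 5.4037 = -0.0463
  r[C,C] = 1 (diagonal).

R is symmetric with unit diagonal. Assembling:

R = [[1, -0.3994, 0.1183],
 [-0.3994, 1, -0.0463],
 [0.1183, -0.0463, 1]]


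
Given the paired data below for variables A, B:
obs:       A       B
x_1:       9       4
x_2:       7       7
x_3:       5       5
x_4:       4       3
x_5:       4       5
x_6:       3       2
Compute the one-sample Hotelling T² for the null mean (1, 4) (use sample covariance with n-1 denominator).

Step 1 — sample mean vector:
  mean(A) = (9 + 7 + 5 + 4 + 4 + 3) / 6 = 32/6 = 5.3333
  mean(B) = (4 + 7 + 5 + 3 + 5 + 2) / 6 = 26/6 = 4.3333
  x̄ = (5.3333, 4.3333),  deviation x̄ - mu_0 = (5.3333, 4.3333) - (1, 4) = (4.3333, 0.3333).

Step 2 — sample covariance matrix, S[i,j] = (1/(n-1)) · Σ_k (x_{k,i} - mean_i) · (x_{k,j} - mean_j), divisor n-1 = 5:
  S[A,A] = ((3.6667)·(3.6667) + (1.6667)·(1.6667) + (-0.3333)·(-0.3333) + (-1.3333)·(-1.3333) + (-1.3333)·(-1.3333) + (-2.3333)·(-2.3333)) / 5 = 25.3333/5 = 5.0667
  S[A,B] = ((3.6667)·(-0.3333) + (1.6667)·(2.6667) + (-0.3333)·(0.6667) + (-1.3333)·(-1.3333) + (-1.3333)·(0.6667) + (-2.3333)·(-2.3333)) / 5 = 9.3333/5 = 1.8667
  S[B,B] = ((-0.3333)·(-0.3333) + (2.6667)·(2.6667) + (0.6667)·(0.6667) + (-1.3333)·(-1.3333) + (0.6667)·(0.6667) + (-2.3333)·(-2.3333)) / 5 = 15.3333/5 = 3.0667
  S = [[5.0667, 1.8667],
 [1.8667, 3.0667]].

Step 3 — invert S. det(S) = 5.0667·3.0667 - (1.8667)² = 12.0533.
  S^{-1} = (1/det) · [[d, -b], [-b, a]] = [[0.2544, -0.1549],
 [-0.1549, 0.4204]].

Step 4 — quadratic form (x̄ - mu_0)^T · S^{-1} · (x̄ - mu_0):
  S^{-1} · (x̄ - mu_0) = (1.0509, -0.531),
  (x̄ - mu_0)^T · [...] = (4.3333)·(1.0509) + (0.3333)·(-0.531) = 4.3768.

Step 5 — scale by n: T² = 6 · 4.3768 = 26.2611.

T² ≈ 26.2611


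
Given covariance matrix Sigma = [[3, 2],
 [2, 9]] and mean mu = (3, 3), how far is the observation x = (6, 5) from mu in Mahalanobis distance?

Step 1 — centre the observation: (x - mu) = (3, 2).

Step 2 — invert Sigma. det(Sigma) = 3·9 - (2)² = 23.
  Sigma^{-1} = (1/det) · [[d, -b], [-b, a]] = [[0.3913, -0.087],
 [-0.087, 0.1304]].

Step 3 — form the quadratic (x - mu)^T · Sigma^{-1} · (x - mu):
  Sigma^{-1} · (x - mu) = (1, 0).
  (x - mu)^T · [Sigma^{-1} · (x - mu)] = (3)·(1) + (2)·(0) = 3.

Step 4 — take square root: d = √(3) ≈ 1.7321.

d(x, mu) = √(3) ≈ 1.7321


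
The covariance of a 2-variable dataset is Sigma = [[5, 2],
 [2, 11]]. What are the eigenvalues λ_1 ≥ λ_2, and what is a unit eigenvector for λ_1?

Step 1 — characteristic polynomial of 2×2 Sigma:
  det(Sigma - λI) = λ² - trace · λ + det = 0.
  trace = 5 + 11 = 16, det = 5·11 - (2)² = 51.
Step 2 — discriminant:
  Δ = trace² - 4·det = 256 - 204 = 52.
Step 3 — eigenvalues:
  λ = (trace ± √Δ)/2 = (16 ± 7.2111)/2,
  λ_1 = 11.6056,  λ_2 = 4.3944.

Step 4 — unit eigenvector for λ_1: solve (Sigma - λ_1 I)v = 0. First row:
  (5 - 11.6056)·v_x + (2)·v_y = 0, i.e. (-6.6056)·v_x + (2)·v_y = 0,
  so v ∝ (b, λ_1 - a) = (2, 6.6056) = u.
  ||u|| = √((2)² + (6.6056)²) = √(47.6333) ≈ 6.9017,
  v_1 = u/||u|| ≈ (0.2898, 0.9571) (||v_1|| = 1).

λ_1 = 11.6056,  λ_2 = 4.3944;  v_1 ≈ (0.2898, 0.9571)


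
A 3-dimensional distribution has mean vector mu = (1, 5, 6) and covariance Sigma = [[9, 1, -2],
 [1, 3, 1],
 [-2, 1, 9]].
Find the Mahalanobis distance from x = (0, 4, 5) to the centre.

Step 1 — centre the observation: (x - mu) = (-1, -1, -1).

Step 2 — invert Sigma (cofactor / det for 3×3, or solve directly):
  Sigma^{-1} = [[0.1244, -0.0526, 0.0335],
 [-0.0526, 0.3684, -0.0526],
 [0.0335, -0.0526, 0.1244]].

Step 3 — form the quadratic (x - mu)^T · Sigma^{-1} · (x - mu):
  Sigma^{-1} · (x - mu) = (-0.1053, -0.2632, -0.1053).
  (x - mu)^T · [Sigma^{-1} · (x - mu)] = (-1)·(-0.1053) + (-1)·(-0.2632) + (-1)·(-0.1053) = 0.4737.

Step 4 — take square root: d = √(0.4737) ≈ 0.6882.

d(x, mu) = √(0.4737) ≈ 0.6882


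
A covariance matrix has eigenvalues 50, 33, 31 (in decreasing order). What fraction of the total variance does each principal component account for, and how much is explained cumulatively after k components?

Step 1 — total variance = trace(Sigma) = Σ λ_i = 50 + 33 + 31 = 114.

Step 2 — fraction explained by component i = λ_i / Σ λ:
  PC1: 50/114 = 0.4386
  PC2: 33/114 = 0.2895
  PC3: 31/114 = 0.2719

Step 3 — cumulative fraction after k components = (λ_1 + ... + λ_k) / Σ λ:
  k = 1: 50/114 = 0.4386
  k = 2: (50 + 33)/114 = 83/114 = 0.7281
  k = 3: (50 + 33 + 31)/114 = 114/114 = 1

Summary (fraction, with percent):

explained: PC1 0.4386 (43.86%), PC2 0.2895 (28.95%), PC3 0.2719 (27.19%);  cumulative: 0.4386, 0.7281, 1


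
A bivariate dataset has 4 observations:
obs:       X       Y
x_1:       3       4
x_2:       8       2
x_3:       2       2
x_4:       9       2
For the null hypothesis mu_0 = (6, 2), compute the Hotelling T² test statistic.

Step 1 — sample mean vector:
  mean(X) = (3 + 8 + 2 + 9) / 4 = 22/4 = 5.5
  mean(Y) = (4 + 2 + 2 + 2) / 4 = 10/4 = 2.5
  x̄ = (5.5, 2.5),  deviation x̄ - mu_0 = (5.5, 2.5) - (6, 2) = (-0.5, 0.5).

Step 2 — sample covariance matrix, S[i,j] = (1/(n-1)) · Σ_k (x_{k,i} - mean_i) · (x_{k,j} - mean_j), divisor n-1 = 3:
  S[X,X] = ((-2.5)·(-2.5) + (2.5)·(2.5) + (-3.5)·(-3.5) + (3.5)·(3.5)) / 3 = 37/3 = 12.3333
  S[X,Y] = ((-2.5)·(1.5) + (2.5)·(-0.5) + (-3.5)·(-0.5) + (3.5)·(-0.5)) / 3 = -5/3 = -1.6667
  S[Y,Y] = ((1.5)·(1.5) + (-0.5)·(-0.5) + (-0.5)·(-0.5) + (-0.5)·(-0.5)) / 3 = 3/3 = 1
  S = [[12.3333, -1.6667],
 [-1.6667, 1]].

Step 3 — invert S. det(S) = 12.3333·1 - (-1.6667)² = 9.5556.
  S^{-1} = (1/det) · [[d, -b], [-b, a]] = [[0.1047, 0.1744],
 [0.1744, 1.2907]].

Step 4 — quadratic form (x̄ - mu_0)^T · S^{-1} · (x̄ - mu_0):
  S^{-1} · (x̄ - mu_0) = (0.0349, 0.5581),
  (x̄ - mu_0)^T · [...] = (-0.5)·(0.0349) + (0.5)·(0.5581) = 0.2616.

Step 5 — scale by n: T² = 4 · 0.2616 = 1.0465.

T² ≈ 1.0465


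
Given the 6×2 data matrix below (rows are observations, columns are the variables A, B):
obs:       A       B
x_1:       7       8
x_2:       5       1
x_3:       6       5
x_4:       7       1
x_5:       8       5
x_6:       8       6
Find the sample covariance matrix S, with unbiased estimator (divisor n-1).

Step 1 — column means:
  mean(A) = (7 + 5 + 6 + 7 + 8 + 8) / 6 = 41/6 = 6.8333
  mean(B) = (8 + 1 + 5 + 1 + 5 + 6) / 6 = 26/6 = 4.3333

Step 2 — sample covariance S[i,j] = (1/(n-1)) · Σ_k (x_{k,i} - mean_i) · (x_{k,j} - mean_j), with n-1 = 5.
  S[A,A] = ((0.1667)·(0.1667) + (-1.8333)·(-1.8333) + (-0.8333)·(-0.8333) + (0.1667)·(0.1667) + (1.1667)·(1.1667) + (1.1667)·(1.1667)) / 5 = 6.8333/5 = 1.3667
  S[A,B] = ((0.1667)·(3.6667) + (-1.8333)·(-3.3333) + (-0.8333)·(0.6667) + (0.1667)·(-3.3333) + (1.1667)·(0.6667) + (1.1667)·(1.6667)) / 5 = 8.3333/5 = 1.6667
  S[B,B] = ((3.6667)·(3.6667) + (-3.3333)·(-3.3333) + (0.6667)·(0.6667) + (-3.3333)·(-3.3333) + (0.6667)·(0.6667) + (1.6667)·(1.6667)) / 5 = 39.3333/5 = 7.8667

S is symmetric (S[j,i] = S[i,j]). Assembling:

S = [[1.3667, 1.6667],
 [1.6667, 7.8667]]


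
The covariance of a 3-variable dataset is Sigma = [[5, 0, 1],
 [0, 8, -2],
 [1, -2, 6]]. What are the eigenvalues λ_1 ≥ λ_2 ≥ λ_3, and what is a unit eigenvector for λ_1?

Step 1 — characteristic polynomial p(λ) = det(λI - Sigma) = λ³ - tr·λ² + c_1·λ - det, where tr = trace, c_1 = sum of the principal 2×2 minors, det = det(Sigma):
  tr = 5 + 8 + 6 = 19,
  c_1 = (5·8 - (0)²) + (5·6 - (1)²) + (8·6 - (-2)²) = 40 + 29 + 44 = 113,
  det = 5·(8·6 - (-2)²) - (0)·((0)·6 - (-2)·(1)) + (1)·((0)·(-2) - 8·(1)) = 5·(44) - (0)·(2) + (1)·(-8) = 212.
  So p(λ) = λ³ - 19λ² + 113λ - 212.
Step 2 — look for an integer root (rational root theorem: any rational root is an integer divisor of 212). Testing λ = 4:
  p(4) = 64 - 304 + 452 - 212 = 0  ✓
  Dividing out (λ - 4): p(λ) = (λ - 4)(λ² - 15λ + 53).
Step 3 — remaining eigenvalues from the quadratic λ² - 15λ + 53 = 0:
  Δ = 15² - 4·53 = 225 - 212 = 13,  λ = (15 ± √13)/2 = (15 ± 3.6056)/2 ≈ 9.3028 or 5.6972.
  Sorted: λ_1 = 9.3028,  λ_2 = 5.6972,  λ_3 = 4  (check: sum = 19 = tr ✓).

Step 4 — unit eigenvector for λ_1 ≈ 9.3028: v spans the null space of (Sigma - λ_1 I), whose rows are
  r_1 = (-4.3028, 0, 1),  r_2 = (0, -1.3028, -2),  r_3 = (1, -2, -3.3028).
  v is orthogonal to every row, so take v ∝ r_1 × r_2 = ((0)·(-2) - (1)·(-1.3028), (1)·(0) - (-4.3028)·(-2), (-4.3028)·(-1.3028) - (0)·(0)) ≈ (1.3028, -8.6056, 5.6056).
  Let u = (1.3028, -8.6056, 5.6056).
  ||u|| = √((1.3028)² + (-8.6056)² + (5.6056)²) = √(107.1749) ≈ 10.3525,  v_1 = u/||u|| ≈ (0.1258, -0.8313, 0.5415) (||v_1|| = 1).

λ_1 = 9.3028,  λ_2 = 5.6972,  λ_3 = 4;  v_1 ≈ (0.1258, -0.8313, 0.5415)


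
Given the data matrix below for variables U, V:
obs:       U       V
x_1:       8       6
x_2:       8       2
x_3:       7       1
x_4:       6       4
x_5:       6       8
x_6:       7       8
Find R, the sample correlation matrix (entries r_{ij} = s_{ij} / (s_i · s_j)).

Step 1 — column means:
  mean(U) = (8 + 8 + 7 + 6 + 6 + 7) / 6 = 42/6 = 7
  mean(V) = (6 + 2 + 1 + 4 + 8 + 8) / 6 = 29/6 = 4.8333

Step 2 — sample variances and covariances s[i,j] = (1/(n-1)) · Σ_k (x_{k,i} - mean_i) · (x_{k,j} - mean_j), with n-1 = 5:
  s[U,U] = ((1)·(1) + (1)·(1) + (0)·(0) + (-1)·(-1) + (-1)·(-1) + (0)·(0)) / 5 = 4/5 = 0.8
  s[U,V] = ((1)·(1.1667) + (1)·(-2.8333) + (0)·(-3.8333) + (-1)·(-0.8333) + (-1)·(3.1667) + (0)·(3.1667)) / 5 = -4/5 = -0.8
  s[V,V] = ((1.1667)·(1.1667) + (-2.8333)·(-2.8333) + (-3.8333)·(-3.8333) + (-0.8333)·(-0.8333) + (3.1667)·(3.1667) + (3.1667)·(3.1667)) / 5 = 44.8333/5 = 8.9667
  Sample standard deviations s_i = √(s[i,i]):
  s(U) = √(0.8) = 0.8944
  s(V) = √(8.9667) = 2.9944

Step 3 — r_{ij} = s_{ij} / (s_i · s_j):
  r[U,U] = 1 (diagonal).
  r[U,V] = -0.8 / (0.8944 · 2.9944) = -0.8 / 2.6783 = -0.2987
  r[V,V] = 1 (diagonal).

R is symmetric with unit diagonal. Assembling:

R = [[1, -0.2987],
 [-0.2987, 1]]


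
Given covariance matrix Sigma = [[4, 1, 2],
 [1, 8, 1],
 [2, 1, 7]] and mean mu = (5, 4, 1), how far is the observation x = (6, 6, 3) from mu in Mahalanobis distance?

Step 1 — centre the observation: (x - mu) = (1, 2, 2).

Step 2 — invert Sigma (cofactor / det for 3×3, or solve directly):
  Sigma^{-1} = [[0.2973, -0.027, -0.0811],
 [-0.027, 0.1297, -0.0108],
 [-0.0811, -0.0108, 0.1676]].

Step 3 — form the quadratic (x - mu)^T · Sigma^{-1} · (x - mu):
  Sigma^{-1} · (x - mu) = (0.0811, 0.2108, 0.2324).
  (x - mu)^T · [Sigma^{-1} · (x - mu)] = (1)·(0.0811) + (2)·(0.2108) + (2)·(0.2324) = 0.9676.

Step 4 — take square root: d = √(0.9676) ≈ 0.9837.

d(x, mu) = √(0.9676) ≈ 0.9837


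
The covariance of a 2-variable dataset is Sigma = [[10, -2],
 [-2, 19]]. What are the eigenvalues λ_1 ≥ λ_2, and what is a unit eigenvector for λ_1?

Step 1 — characteristic polynomial of 2×2 Sigma:
  det(Sigma - λI) = λ² - trace · λ + det = 0.
  trace = 10 + 19 = 29, det = 10·19 - (-2)² = 186.
Step 2 — discriminant:
  Δ = trace² - 4·det = 841 - 744 = 97.
Step 3 — eigenvalues:
  λ = (trace ± √Δ)/2 = (29 ± 9.8489)/2,
  λ_1 = 19.4244,  λ_2 = 9.5756.

Step 4 — unit eigenvector for λ_1: solve (Sigma - λ_1 I)v = 0. First row:
  (10 - 19.4244)·v_x + (-2)·v_y = 0, i.e. (-9.4244)·v_x + (-2)·v_y = 0,
  so v ∝ (b, λ_1 - a) = (-2, 9.4244); multiply by -1 so the first entry is positive: u = (2, -9.4244).
  ||u|| = √((2)² + (-9.4244)²) = √(92.8199) ≈ 9.6343,
  v_1 = u/||u|| ≈ (0.2076, -0.9782) (||v_1|| = 1).

λ_1 = 19.4244,  λ_2 = 9.5756;  v_1 ≈ (0.2076, -0.9782)


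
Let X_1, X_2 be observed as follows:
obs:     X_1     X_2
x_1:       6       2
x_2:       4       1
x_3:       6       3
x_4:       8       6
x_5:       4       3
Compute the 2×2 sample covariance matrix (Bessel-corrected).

Step 1 — column means:
  mean(X_1) = (6 + 4 + 6 + 8 + 4) / 5 = 28/5 = 5.6
  mean(X_2) = (2 + 1 + 3 + 6 + 3) / 5 = 15/5 = 3

Step 2 — sample covariance S[i,j] = (1/(n-1)) · Σ_k (x_{k,i} - mean_i) · (x_{k,j} - mean_j), with n-1 = 4.
  S[X_1,X_1] = ((0.4)·(0.4) + (-1.6)·(-1.6) + (0.4)·(0.4) + (2.4)·(2.4) + (-1.6)·(-1.6)) / 4 = 11.2/4 = 2.8
  S[X_1,X_2] = ((0.4)·(-1) + (-1.6)·(-2) + (0.4)·(0) + (2.4)·(3) + (-1.6)·(0)) / 4 = 10/4 = 2.5
  S[X_2,X_2] = ((-1)·(-1) + (-2)·(-2) + (0)·(0) + (3)·(3) + (0)·(0)) / 4 = 14/4 = 3.5

S is symmetric (S[j,i] = S[i,j]). Assembling:

S = [[2.8, 2.5],
 [2.5, 3.5]]


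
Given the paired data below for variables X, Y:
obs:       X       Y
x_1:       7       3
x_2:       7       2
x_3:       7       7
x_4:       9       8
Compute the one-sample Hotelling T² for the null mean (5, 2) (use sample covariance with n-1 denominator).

Step 1 — sample mean vector:
  mean(X) = (7 + 7 + 7 + 9) / 4 = 30/4 = 7.5
  mean(Y) = (3 + 2 + 7 + 8) / 4 = 20/4 = 5
  x̄ = (7.5, 5),  deviation x̄ - mu_0 = (7.5, 5) - (5, 2) = (2.5, 3).

Step 2 — sample covariance matrix, S[i,j] = (1/(n-1)) · Σ_k (x_{k,i} - mean_i) · (x_{k,j} - mean_j), divisor n-1 = 3:
  S[X,X] = ((-0.5)·(-0.5) + (-0.5)·(-0.5) + (-0.5)·(-0.5) + (1.5)·(1.5)) / 3 = 3/3 = 1
  S[X,Y] = ((-0.5)·(-2) + (-0.5)·(-3) + (-0.5)·(2) + (1.5)·(3)) / 3 = 6/3 = 2
  S[Y,Y] = ((-2)·(-2) + (-3)·(-3) + (2)·(2) + (3)·(3)) / 3 = 26/3 = 8.6667
  S = [[1, 2],
 [2, 8.6667]].

Step 3 — invert S. det(S) = 1·8.6667 - (2)² = 4.6667.
  S^{-1} = (1/det) · [[d, -b], [-b, a]] = [[1.8571, -0.4286],
 [-0.4286, 0.2143]].

Step 4 — quadratic form (x̄ - mu_0)^T · S^{-1} · (x̄ - mu_0):
  S^{-1} · (x̄ - mu_0) = (3.3571, -0.4286),
  (x̄ - mu_0)^T · [...] = (2.5)·(3.3571) + (3)·(-0.4286) = 7.1071.

Step 5 — scale by n: T² = 4 · 7.1071 = 28.4286.

T² ≈ 28.4286


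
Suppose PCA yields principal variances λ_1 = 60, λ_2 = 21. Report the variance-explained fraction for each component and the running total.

Step 1 — total variance = trace(Sigma) = Σ λ_i = 60 + 21 = 81.

Step 2 — fraction explained by component i = λ_i / Σ λ:
  PC1: 60/81 = 0.7407
  PC2: 21/81 = 0.2593

Step 3 — cumulative fraction after k components = (λ_1 + ... + λ_k) / Σ λ:
  k = 1: 60/81 = 0.7407
  k = 2: (60 + 21)/81 = 81/81 = 1

Summary (fraction, with percent):

explained: PC1 0.7407 (74.07%), PC2 0.2593 (25.93%);  cumulative: 0.7407, 1


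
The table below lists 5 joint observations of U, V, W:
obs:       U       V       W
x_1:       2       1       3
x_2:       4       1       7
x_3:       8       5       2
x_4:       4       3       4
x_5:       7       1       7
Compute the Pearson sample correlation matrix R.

Step 1 — column means:
  mean(U) = (2 + 4 + 8 + 4 + 7) / 5 = 25/5 = 5
  mean(V) = (1 + 1 + 5 + 3 + 1) / 5 = 11/5 = 2.2
  mean(W) = (3 + 7 + 2 + 4 + 7) / 5 = 23/5 = 4.6

Step 2 — sample variances and covariances s[i,j] = (1/(n-1)) · Σ_k (x_{k,i} - mean_i) · (x_{k,j} - mean_j), with n-1 = 4:
  s[U,U] = ((-3)·(-3) + (-1)·(-1) + (3)·(3) + (-1)·(-1) + (2)·(2)) / 4 = 24/4 = 6
  s[U,V] = ((-3)·(-1.2) + (-1)·(-1.2) + (3)·(2.8) + (-1)·(0.8) + (2)·(-1.2)) / 4 = 10/4 = 2.5
  s[U,W] = ((-3)·(-1.6) + (-1)·(2.4) + (3)·(-2.6) + (-1)·(-0.6) + (2)·(2.4)) / 4 = 0/4 = 0
  s[V,V] = ((-1.2)·(-1.2) + (-1.2)·(-1.2) + (2.8)·(2.8) + (0.8)·(0.8) + (-1.2)·(-1.2)) / 4 = 12.8/4 = 3.2
  s[V,W] = ((-1.2)·(-1.6) + (-1.2)·(2.4) + (2.8)·(-2.6) + (0.8)·(-0.6) + (-1.2)·(2.4)) / 4 = -11.6/4 = -2.9
  s[W,W] = ((-1.6)·(-1.6) + (2.4)·(2.4) + (-2.6)·(-2.6) + (-0.6)·(-0.6) + (2.4)·(2.4)) / 4 = 21.2/4 = 5.3
  Sample standard deviations s_i = √(s[i,i]):
  s(U) = √(6) = 2.4495
  s(V) = √(3.2) = 1.7889
  s(W) = √(5.3) = 2.3022

Step 3 — r_{ij} = s_{ij} / (s_i · s_j):
  r[U,U] = 1 (diagonal).
  r[U,V] = 2.5 / (2.4495 · 1.7889) = 2.5 / 4.3818 = 0.5705
  r[U,W] = 0 / (2.4495 · 2.3022) = 0 / 5.6391 = 0
  r[V,V] = 1 (diagonal).
  r[V,W] = -2.9 / (1.7889 · 2.3022) = -2.9 / 4.1183 = -0.7042
  r[W,W] = 1 (diagonal).

R is symmetric with unit diagonal. Assembling:

R = [[1, 0.5705, 0],
 [0.5705, 1, -0.7042],
 [0, -0.7042, 1]]


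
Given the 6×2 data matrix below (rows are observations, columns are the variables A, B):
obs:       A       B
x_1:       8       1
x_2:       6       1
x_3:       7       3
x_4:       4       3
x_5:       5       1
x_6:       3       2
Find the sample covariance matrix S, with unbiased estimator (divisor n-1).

Step 1 — column means:
  mean(A) = (8 + 6 + 7 + 4 + 5 + 3) / 6 = 33/6 = 5.5
  mean(B) = (1 + 1 + 3 + 3 + 1 + 2) / 6 = 11/6 = 1.8333

Step 2 — sample covariance S[i,j] = (1/(n-1)) · Σ_k (x_{k,i} - mean_i) · (x_{k,j} - mean_j), with n-1 = 5.
  S[A,A] = ((2.5)·(2.5) + (0.5)·(0.5) + (1.5)·(1.5) + (-1.5)·(-1.5) + (-0.5)·(-0.5) + (-2.5)·(-2.5)) / 5 = 17.5/5 = 3.5
  S[A,B] = ((2.5)·(-0.8333) + (0.5)·(-0.8333) + (1.5)·(1.1667) + (-1.5)·(1.1667) + (-0.5)·(-0.8333) + (-2.5)·(0.1667)) / 5 = -2.5/5 = -0.5
  S[B,B] = ((-0.8333)·(-0.8333) + (-0.8333)·(-0.8333) + (1.1667)·(1.1667) + (1.1667)·(1.1667) + (-0.8333)·(-0.8333) + (0.1667)·(0.1667)) / 5 = 4.8333/5 = 0.9667

S is symmetric (S[j,i] = S[i,j]). Assembling:

S = [[3.5, -0.5],
 [-0.5, 0.9667]]


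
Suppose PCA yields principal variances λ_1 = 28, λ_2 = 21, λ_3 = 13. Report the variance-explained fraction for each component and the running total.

Step 1 — total variance = trace(Sigma) = Σ λ_i = 28 + 21 + 13 = 62.

Step 2 — fraction explained by component i = λ_i / Σ λ:
  PC1: 28/62 = 0.4516
  PC2: 21/62 = 0.3387
  PC3: 13/62 = 0.2097

Step 3 — cumulative fraction after k components = (λ_1 + ... + λ_k) / Σ λ:
  k = 1: 28/62 = 0.4516
  k = 2: (28 + 21)/62 = 49/62 = 0.7903
  k = 3: (28 + 21 + 13)/62 = 62/62 = 1

Summary (fraction, with percent):

explained: PC1 0.4516 (45.16%), PC2 0.3387 (33.87%), PC3 0.2097 (20.97%);  cumulative: 0.4516, 0.7903, 1


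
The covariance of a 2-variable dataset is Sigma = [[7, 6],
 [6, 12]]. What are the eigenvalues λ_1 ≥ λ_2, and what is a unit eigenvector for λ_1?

Step 1 — characteristic polynomial of 2×2 Sigma:
  det(Sigma - λI) = λ² - trace · λ + det = 0.
  trace = 7 + 12 = 19, det = 7·12 - (6)² = 48.
Step 2 — discriminant:
  Δ = trace² - 4·det = 361 - 192 = 169.
Step 3 — eigenvalues:
  λ = (trace ± √Δ)/2 = (19 ± 13)/2,
  λ_1 = 16,  λ_2 = 3.

Step 4 — unit eigenvector for λ_1: solve (Sigma - λ_1 I)v = 0. First row:
  (7 - 16)·v_x + (6)·v_y = 0, i.e. (-9)·v_x + (6)·v_y = 0,
  so v ∝ (b, λ_1 - a) = (6, 9) = u.
  ||u|| = √((6)² + (9)²) = √(117) ≈ 10.8167,
  v_1 = u/||u|| ≈ (0.5547, 0.8321) (||v_1|| = 1).

λ_1 = 16,  λ_2 = 3;  v_1 ≈ (0.5547, 0.8321)


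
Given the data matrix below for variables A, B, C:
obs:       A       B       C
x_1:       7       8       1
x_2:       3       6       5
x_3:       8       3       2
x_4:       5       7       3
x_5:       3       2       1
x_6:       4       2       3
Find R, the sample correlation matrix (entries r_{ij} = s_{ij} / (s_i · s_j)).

Step 1 — column means:
  mean(A) = (7 + 3 + 8 + 5 + 3 + 4) / 6 = 30/6 = 5
  mean(B) = (8 + 6 + 3 + 7 + 2 + 2) / 6 = 28/6 = 4.6667
  mean(C) = (1 + 5 + 2 + 3 + 1 + 3) / 6 = 15/6 = 2.5

Step 2 — sample variances and covariances s[i,j] = (1/(n-1)) · Σ_k (x_{k,i} - mean_i) · (x_{k,j} - mean_j), with n-1 = 5:
  s[A,A] = ((2)·(2) + (-2)·(-2) + (3)·(3) + (0)·(0) + (-2)·(-2) + (-1)·(-1)) / 5 = 22/5 = 4.4
  s[A,B] = ((2)·(3.3333) + (-2)·(1.3333) + (3)·(-1.6667) + (0)·(2.3333) + (-2)·(-2.6667) + (-1)·(-2.6667)) / 5 = 7/5 = 1.4
  s[A,C] = ((2)·(-1.5) + (-2)·(2.5) + (3)·(-0.5) + (0)·(0.5) + (-2)·(-1.5) + (-1)·(0.5)) / 5 = -7/5 = -1.4
  s[B,B] = ((3.3333)·(3.3333) + (1.3333)·(1.3333) + (-1.6667)·(-1.6667) + (2.3333)·(2.3333) + (-2.6667)·(-2.6667) + (-2.6667)·(-2.6667)) / 5 = 35.3333/5 = 7.0667
  s[B,C] = ((3.3333)·(-1.5) + (1.3333)·(2.5) + (-1.6667)·(-0.5) + (2.3333)·(0.5) + (-2.6667)·(-1.5) + (-2.6667)·(0.5)) / 5 = 3/5 = 0.6
  s[C,C] = ((-1.5)·(-1.5) + (2.5)·(2.5) + (-0.5)·(-0.5) + (0.5)·(0.5) + (-1.5)·(-1.5) + (0.5)·(0.5)) / 5 = 11.5/5 = 2.3
  Sample standard deviations s_i = √(s[i,i]):
  s(A) = √(4.4) = 2.0976
  s(B) = √(7.0667) = 2.6583
  s(C) = √(2.3) = 1.5166

Step 3 — r_{ij} = s_{ij} / (s_i · s_j):
  r[A,A] = 1 (diagonal).
  r[A,B] = 1.4 / (2.0976 · 2.6583) = 1.4 / 5.5761 = 0.2511
  r[A,C] = -1.4 / (2.0976 · 1.5166) = -1.4 / 3.1812 = -0.4401
  r[B,B] = 1 (diagonal).
  r[B,C] = 0.6 / (2.6583 · 1.5166) = 0.6 / 4.0315 = 0.1488
  r[C,C] = 1 (diagonal).

R is symmetric with unit diagonal. Assembling:

R = [[1, 0.2511, -0.4401],
 [0.2511, 1, 0.1488],
 [-0.4401, 0.1488, 1]]


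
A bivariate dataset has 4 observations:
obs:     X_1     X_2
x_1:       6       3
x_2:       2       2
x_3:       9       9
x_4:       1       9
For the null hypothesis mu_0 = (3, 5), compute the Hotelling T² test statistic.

Step 1 — sample mean vector:
  mean(X_1) = (6 + 2 + 9 + 1) / 4 = 18/4 = 4.5
  mean(X_2) = (3 + 2 + 9 + 9) / 4 = 23/4 = 5.75
  x̄ = (4.5, 5.75),  deviation x̄ - mu_0 = (4.5, 5.75) - (3, 5) = (1.5, 0.75).

Step 2 — sample covariance matrix, S[i,j] = (1/(n-1)) · Σ_k (x_{k,i} - mean_i) · (x_{k,j} - mean_j), divisor n-1 = 3:
  S[X_1,X_1] = ((1.5)·(1.5) + (-2.5)·(-2.5) + (4.5)·(4.5) + (-3.5)·(-3.5)) / 3 = 41/3 = 13.6667
  S[X_1,X_2] = ((1.5)·(-2.75) + (-2.5)·(-3.75) + (4.5)·(3.25) + (-3.5)·(3.25)) / 3 = 8.5/3 = 2.8333
  S[X_2,X_2] = ((-2.75)·(-2.75) + (-3.75)·(-3.75) + (3.25)·(3.25) + (3.25)·(3.25)) / 3 = 42.75/3 = 14.25
  S = [[13.6667, 2.8333],
 [2.8333, 14.25]].

Step 3 — invert S. det(S) = 13.6667·14.25 - (2.8333)² = 186.7222.
  S^{-1} = (1/det) · [[d, -b], [-b, a]] = [[0.0763, -0.0152],
 [-0.0152, 0.0732]].

Step 4 — quadratic form (x̄ - mu_0)^T · S^{-1} · (x̄ - mu_0):
  S^{-1} · (x̄ - mu_0) = (0.1031, 0.0321),
  (x̄ - mu_0)^T · [...] = (1.5)·(0.1031) + (0.75)·(0.0321) = 0.1787.

Step 5 — scale by n: T² = 4 · 0.1787 = 0.715.

T² ≈ 0.715


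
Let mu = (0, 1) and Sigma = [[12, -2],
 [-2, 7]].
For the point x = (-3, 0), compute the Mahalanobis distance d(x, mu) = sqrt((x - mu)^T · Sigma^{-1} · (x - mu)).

Step 1 — centre the observation: (x - mu) = (-3, -1).

Step 2 — invert Sigma. det(Sigma) = 12·7 - (-2)² = 80.
  Sigma^{-1} = (1/det) · [[d, -b], [-b, a]] = [[0.0875, 0.025],
 [0.025, 0.15]].

Step 3 — form the quadratic (x - mu)^T · Sigma^{-1} · (x - mu):
  Sigma^{-1} · (x - mu) = (-0.2875, -0.225).
  (x - mu)^T · [Sigma^{-1} · (x - mu)] = (-3)·(-0.2875) + (-1)·(-0.225) = 1.0875.

Step 4 — take square root: d = √(1.0875) ≈ 1.0428.

d(x, mu) = √(1.0875) ≈ 1.0428


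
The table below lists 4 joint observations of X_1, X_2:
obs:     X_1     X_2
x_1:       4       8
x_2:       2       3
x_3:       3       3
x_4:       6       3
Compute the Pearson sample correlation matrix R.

Step 1 — column means:
  mean(X_1) = (4 + 2 + 3 + 6) / 4 = 15/4 = 3.75
  mean(X_2) = (8 + 3 + 3 + 3) / 4 = 17/4 = 4.25

Step 2 — sample variances and covariances s[i,j] = (1/(n-1)) · Σ_k (x_{k,i} - mean_i) · (x_{k,j} - mean_j), with n-1 = 3:
  s[X_1,X_1] = ((0.25)·(0.25) + (-1.75)·(-1.75) + (-0.75)·(-0.75) + (2.25)·(2.25)) / 3 = 8.75/3 = 2.9167
  s[X_1,X_2] = ((0.25)·(3.75) + (-1.75)·(-1.25) + (-0.75)·(-1.25) + (2.25)·(-1.25)) / 3 = 1.25/3 = 0.4167
  s[X_2,X_2] = ((3.75)·(3.75) + (-1.25)·(-1.25) + (-1.25)·(-1.25) + (-1.25)·(-1.25)) / 3 = 18.75/3 = 6.25
  Sample standard deviations s_i = √(s[i,i]):
  s(X_1) = √(2.9167) = 1.7078
  s(X_2) = √(6.25) = 2.5

Step 3 — r_{ij} = s_{ij} / (s_i · s_j):
  r[X_1,X_1] = 1 (diagonal).
  r[X_1,X_2] = 0.4167 / (1.7078 · 2.5) = 0.4167 / 4.2696 = 0.0976
  r[X_2,X_2] = 1 (diagonal).

R is symmetric with unit diagonal. Assembling:

R = [[1, 0.0976],
 [0.0976, 1]]


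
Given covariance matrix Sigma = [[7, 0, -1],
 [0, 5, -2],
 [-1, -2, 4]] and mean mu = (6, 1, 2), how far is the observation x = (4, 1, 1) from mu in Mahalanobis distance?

Step 1 — centre the observation: (x - mu) = (-2, 0, -1).

Step 2 — invert Sigma (cofactor / det for 3×3, or solve directly):
  Sigma^{-1} = [[0.1495, 0.0187, 0.0467],
 [0.0187, 0.2523, 0.1308],
 [0.0467, 0.1308, 0.3271]].

Step 3 — form the quadratic (x - mu)^T · Sigma^{-1} · (x - mu):
  Sigma^{-1} · (x - mu) = (-0.3458, -0.1682, -0.4206).
  (x - mu)^T · [Sigma^{-1} · (x - mu)] = (-2)·(-0.3458) + (0)·(-0.1682) + (-1)·(-0.4206) = 1.1121.

Step 4 — take square root: d = √(1.1121) ≈ 1.0546.

d(x, mu) = √(1.1121) ≈ 1.0546


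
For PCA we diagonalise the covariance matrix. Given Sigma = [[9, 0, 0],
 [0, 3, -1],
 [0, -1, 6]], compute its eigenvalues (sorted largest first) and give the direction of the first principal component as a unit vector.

Step 1 — characteristic polynomial p(λ) = det(λI - Sigma) = λ³ - tr·λ² + c_1·λ - det, where tr = trace, c_1 = sum of the principal 2×2 minors, det = det(Sigma):
  tr = 9 + 3 + 6 = 18,
  c_1 = (9·3 - (0)²) + (9·6 - (0)²) + (3·6 - (-1)²) = 27 + 54 + 17 = 98,
  det = 9·(3·6 - (-1)²) - (0)·((0)·6 - (-1)·(0)) + (0)·((0)·(-1) - 3·(0)) = 9·(17) - (0)·(0) + (0)·(0) = 153.
  So p(λ) = λ³ - 18λ² + 98λ - 153.
Step 2 — look for an integer root (rational root theorem: any rational root is an integer divisor of 153). Testing λ = 9:
  p(9) = 729 - 1458 + 882 - 153 = 0  ✓
  Dividing out (λ - 9): p(λ) = (λ - 9)(λ² - 9λ + 17).
Step 3 — remaining eigenvalues from the quadratic λ² - 9λ + 17 = 0:
  Δ = 9² - 4·17 = 81 - 68 = 13,  λ = (9 ± √13)/2 = (9 ± 3.6056)/2 ≈ 6.3028 or 2.6972.
  Sorted: λ_1 = 9,  λ_2 = 6.3028,  λ_3 = 2.6972  (check: sum = 18 = tr ✓).

Step 4 — unit eigenvector for λ_1 = 9: v spans the null space of (Sigma - λ_1 I), whose rows are
  r_1 = (0, 0, 0),  r_2 = (0, -6, -1),  r_3 = (0, -1, -3).
  v is orthogonal to every row, so take v ∝ r_2 × r_3 = ((-6)·(-3) - (-1)·(-1), (-1)·(0) - (0)·(-3), (0)·(-1) - (-6)·(0)) = (17, 0, 0).
  Rescale (divide by 17): u = (1, 0, 0).
  ||u|| = √((1)² + (0)² + (0)²) = √(1) = 1,  v_1 = u/||u|| ≈ (1, 0, 0) (||v_1|| = 1).

λ_1 = 9,  λ_2 = 6.3028,  λ_3 = 2.6972;  v_1 ≈ (1, 0, 0)


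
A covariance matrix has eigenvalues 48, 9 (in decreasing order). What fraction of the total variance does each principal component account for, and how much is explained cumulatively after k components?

Step 1 — total variance = trace(Sigma) = Σ λ_i = 48 + 9 = 57.

Step 2 — fraction explained by component i = λ_i / Σ λ:
  PC1: 48/57 = 0.8421
  PC2: 9/57 = 0.1579

Step 3 — cumulative fraction after k components = (λ_1 + ... + λ_k) / Σ λ:
  k = 1: 48/57 = 0.8421
  k = 2: (48 + 9)/57 = 57/57 = 1

Summary (fraction, with percent):

explained: PC1 0.8421 (84.21%), PC2 0.1579 (15.79%);  cumulative: 0.8421, 1


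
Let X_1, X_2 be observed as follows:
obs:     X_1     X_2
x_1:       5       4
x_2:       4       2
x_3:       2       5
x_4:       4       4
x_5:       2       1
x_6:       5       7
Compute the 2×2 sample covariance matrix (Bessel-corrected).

Step 1 — column means:
  mean(X_1) = (5 + 4 + 2 + 4 + 2 + 5) / 6 = 22/6 = 3.6667
  mean(X_2) = (4 + 2 + 5 + 4 + 1 + 7) / 6 = 23/6 = 3.8333

Step 2 — sample covariance S[i,j] = (1/(n-1)) · Σ_k (x_{k,i} - mean_i) · (x_{k,j} - mean_j), with n-1 = 5.
  S[X_1,X_1] = ((1.3333)·(1.3333) + (0.3333)·(0.3333) + (-1.6667)·(-1.6667) + (0.3333)·(0.3333) + (-1.6667)·(-1.6667) + (1.3333)·(1.3333)) / 5 = 9.3333/5 = 1.8667
  S[X_1,X_2] = ((1.3333)·(0.1667) + (0.3333)·(-1.8333) + (-1.6667)·(1.1667) + (0.3333)·(0.1667) + (-1.6667)·(-2.8333) + (1.3333)·(3.1667)) / 5 = 6.6667/5 = 1.3333
  S[X_2,X_2] = ((0.1667)·(0.1667) + (-1.8333)·(-1.8333) + (1.1667)·(1.1667) + (0.1667)·(0.1667) + (-2.8333)·(-2.8333) + (3.1667)·(3.1667)) / 5 = 22.8333/5 = 4.5667

S is symmetric (S[j,i] = S[i,j]). Assembling:

S = [[1.8667, 1.3333],
 [1.3333, 4.5667]]


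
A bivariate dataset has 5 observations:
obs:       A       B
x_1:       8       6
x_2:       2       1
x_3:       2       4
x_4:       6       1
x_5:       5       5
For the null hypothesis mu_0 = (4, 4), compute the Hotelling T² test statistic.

Step 1 — sample mean vector:
  mean(A) = (8 + 2 + 2 + 6 + 5) / 5 = 23/5 = 4.6
  mean(B) = (6 + 1 + 4 + 1 + 5) / 5 = 17/5 = 3.4
  x̄ = (4.6, 3.4),  deviation x̄ - mu_0 = (4.6, 3.4) - (4, 4) = (0.6, -0.6).

Step 2 — sample covariance matrix, S[i,j] = (1/(n-1)) · Σ_k (x_{k,i} - mean_i) · (x_{k,j} - mean_j), divisor n-1 = 4:
  S[A,A] = ((3.4)·(3.4) + (-2.6)·(-2.6) + (-2.6)·(-2.6) + (1.4)·(1.4) + (0.4)·(0.4)) / 4 = 27.2/4 = 6.8
  S[A,B] = ((3.4)·(2.6) + (-2.6)·(-2.4) + (-2.6)·(0.6) + (1.4)·(-2.4) + (0.4)·(1.6)) / 4 = 10.8/4 = 2.7
  S[B,B] = ((2.6)·(2.6) + (-2.4)·(-2.4) + (0.6)·(0.6) + (-2.4)·(-2.4) + (1.6)·(1.6)) / 4 = 21.2/4 = 5.3
  S = [[6.8, 2.7],
 [2.7, 5.3]].

Step 3 — invert S. det(S) = 6.8·5.3 - (2.7)² = 28.75.
  S^{-1} = (1/det) · [[d, -b], [-b, a]] = [[0.1843, -0.0939],
 [-0.0939, 0.2365]].

Step 4 — quadratic form (x̄ - mu_0)^T · S^{-1} · (x̄ - mu_0):
  S^{-1} · (x̄ - mu_0) = (0.167, -0.1983),
  (x̄ - mu_0)^T · [...] = (0.6)·(0.167) + (-0.6)·(-0.1983) = 0.2191.

Step 5 — scale by n: T² = 5 · 0.2191 = 1.0957.

T² ≈ 1.0957


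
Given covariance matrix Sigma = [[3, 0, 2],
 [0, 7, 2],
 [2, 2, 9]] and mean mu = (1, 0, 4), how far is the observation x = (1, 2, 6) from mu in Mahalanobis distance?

Step 1 — centre the observation: (x - mu) = (0, 2, 2).

Step 2 — invert Sigma (cofactor / det for 3×3, or solve directly):
  Sigma^{-1} = [[0.396, 0.0268, -0.094],
 [0.0268, 0.1544, -0.0403],
 [-0.094, -0.0403, 0.1409]].

Step 3 — form the quadratic (x - mu)^T · Sigma^{-1} · (x - mu):
  Sigma^{-1} · (x - mu) = (-0.1342, 0.2282, 0.2013).
  (x - mu)^T · [Sigma^{-1} · (x - mu)] = (0)·(-0.1342) + (2)·(0.2282) + (2)·(0.2013) = 0.8591.

Step 4 — take square root: d = √(0.8591) ≈ 0.9269.

d(x, mu) = √(0.8591) ≈ 0.9269


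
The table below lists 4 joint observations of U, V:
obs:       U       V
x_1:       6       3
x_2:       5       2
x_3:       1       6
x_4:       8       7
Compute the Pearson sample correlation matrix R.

Step 1 — column means:
  mean(U) = (6 + 5 + 1 + 8) / 4 = 20/4 = 5
  mean(V) = (3 + 2 + 6 + 7) / 4 = 18/4 = 4.5

Step 2 — sample variances and covariances s[i,j] = (1/(n-1)) · Σ_k (x_{k,i} - mean_i) · (x_{k,j} - mean_j), with n-1 = 3:
  s[U,U] = ((1)·(1) + (0)·(0) + (-4)·(-4) + (3)·(3)) / 3 = 26/3 = 8.6667
  s[U,V] = ((1)·(-1.5) + (0)·(-2.5) + (-4)·(1.5) + (3)·(2.5)) / 3 = 0/3 = 0
  s[V,V] = ((-1.5)·(-1.5) + (-2.5)·(-2.5) + (1.5)·(1.5) + (2.5)·(2.5)) / 3 = 17/3 = 5.6667
  Sample standard deviations s_i = √(s[i,i]):
  s(U) = √(8.6667) = 2.9439
  s(V) = √(5.6667) = 2.3805

Step 3 — r_{ij} = s_{ij} / (s_i · s_j):
  r[U,U] = 1 (diagonal).
  r[U,V] = 0 / (2.9439 · 2.3805) = 0 / 7.0079 = 0
  r[V,V] = 1 (diagonal).

R is symmetric with unit diagonal. Assembling:

R = [[1, 0],
 [0, 1]]


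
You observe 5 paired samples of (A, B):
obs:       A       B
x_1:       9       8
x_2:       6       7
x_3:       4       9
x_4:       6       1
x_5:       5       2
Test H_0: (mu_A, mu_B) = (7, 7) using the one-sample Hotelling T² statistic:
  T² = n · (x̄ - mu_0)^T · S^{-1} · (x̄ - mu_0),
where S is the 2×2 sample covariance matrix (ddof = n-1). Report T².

Step 1 — sample mean vector:
  mean(A) = (9 + 6 + 4 + 6 + 5) / 5 = 30/5 = 6
  mean(B) = (8 + 7 + 9 + 1 + 2) / 5 = 27/5 = 5.4
  x̄ = (6, 5.4),  deviation x̄ - mu_0 = (6, 5.4) - (7, 7) = (-1, -1.6).

Step 2 — sample covariance matrix, S[i,j] = (1/(n-1)) · Σ_k (x_{k,i} - mean_i) · (x_{k,j} - mean_j), divisor n-1 = 4:
  S[A,A] = ((3)·(3) + (0)·(0) + (-2)·(-2) + (0)·(0) + (-1)·(-1)) / 4 = 14/4 = 3.5
  S[A,B] = ((3)·(2.6) + (0)·(1.6) + (-2)·(3.6) + (0)·(-4.4) + (-1)·(-3.4)) / 4 = 4/4 = 1
  S[B,B] = ((2.6)·(2.6) + (1.6)·(1.6) + (3.6)·(3.6) + (-4.4)·(-4.4) + (-3.4)·(-3.4)) / 4 = 53.2/4 = 13.3
  S = [[3.5, 1],
 [1, 13.3]].

Step 3 — invert S. det(S) = 3.5·13.3 - (1)² = 45.55.
  S^{-1} = (1/det) · [[d, -b], [-b, a]] = [[0.292, -0.022],
 [-0.022, 0.0768]].

Step 4 — quadratic form (x̄ - mu_0)^T · S^{-1} · (x̄ - mu_0):
  S^{-1} · (x̄ - mu_0) = (-0.2569, -0.101),
  (x̄ - mu_0)^T · [...] = (-1)·(-0.2569) + (-1.6)·(-0.101) = 0.4184.

Step 5 — scale by n: T² = 5 · 0.4184 = 2.0922.

T² ≈ 2.0922


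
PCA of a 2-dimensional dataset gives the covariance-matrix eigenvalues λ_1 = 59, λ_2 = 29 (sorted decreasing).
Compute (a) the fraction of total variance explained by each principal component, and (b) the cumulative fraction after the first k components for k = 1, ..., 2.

Step 1 — total variance = trace(Sigma) = Σ λ_i = 59 + 29 = 88.

Step 2 — fraction explained by component i = λ_i / Σ λ:
  PC1: 59/88 = 0.6705
  PC2: 29/88 = 0.3295

Step 3 — cumulative fraction after k components = (λ_1 + ... + λ_k) / Σ λ:
  k = 1: 59/88 = 0.6705
  k = 2: (59 + 29)/88 = 88/88 = 1

Summary (fraction, with percent):

explained: PC1 0.6705 (67.05%), PC2 0.3295 (32.95%);  cumulative: 0.6705, 1


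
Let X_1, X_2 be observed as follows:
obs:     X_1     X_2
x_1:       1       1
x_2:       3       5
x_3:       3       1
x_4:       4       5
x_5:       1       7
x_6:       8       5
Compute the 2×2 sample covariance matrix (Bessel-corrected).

Step 1 — column means:
  mean(X_1) = (1 + 3 + 3 + 4 + 1 + 8) / 6 = 20/6 = 3.3333
  mean(X_2) = (1 + 5 + 1 + 5 + 7 + 5) / 6 = 24/6 = 4

Step 2 — sample covariance S[i,j] = (1/(n-1)) · Σ_k (x_{k,i} - mean_i) · (x_{k,j} - mean_j), with n-1 = 5.
  S[X_1,X_1] = ((-2.3333)·(-2.3333) + (-0.3333)·(-0.3333) + (-0.3333)·(-0.3333) + (0.6667)·(0.6667) + (-2.3333)·(-2.3333) + (4.6667)·(4.6667)) / 5 = 33.3333/5 = 6.6667
  S[X_1,X_2] = ((-2.3333)·(-3) + (-0.3333)·(1) + (-0.3333)·(-3) + (0.6667)·(1) + (-2.3333)·(3) + (4.6667)·(1)) / 5 = 6/5 = 1.2
  S[X_2,X_2] = ((-3)·(-3) + (1)·(1) + (-3)·(-3) + (1)·(1) + (3)·(3) + (1)·(1)) / 5 = 30/5 = 6

S is symmetric (S[j,i] = S[i,j]). Assembling:

S = [[6.6667, 1.2],
 [1.2, 6]]


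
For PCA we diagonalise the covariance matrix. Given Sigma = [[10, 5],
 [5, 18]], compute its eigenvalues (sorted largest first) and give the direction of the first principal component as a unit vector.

Step 1 — characteristic polynomial of 2×2 Sigma:
  det(Sigma - λI) = λ² - trace · λ + det = 0.
  trace = 10 + 18 = 28, det = 10·18 - (5)² = 155.
Step 2 — discriminant:
  Δ = trace² - 4·det = 784 - 620 = 164.
Step 3 — eigenvalues:
  λ = (trace ± √Δ)/2 = (28 ± 12.8062)/2,
  λ_1 = 20.4031,  λ_2 = 7.5969.

Step 4 — unit eigenvector for λ_1: solve (Sigma - λ_1 I)v = 0. First row:
  (10 - 20.4031)·v_x + (5)·v_y = 0, i.e. (-10.4031)·v_x + (5)·v_y = 0,
  so v ∝ (b, λ_1 - a) = (5, 10.4031) = u.
  ||u|| = √((5)² + (10.4031)²) = √(133.225) ≈ 11.5423,
  v_1 = u/||u|| ≈ (0.4332, 0.9013) (||v_1|| = 1).

λ_1 = 20.4031,  λ_2 = 7.5969;  v_1 ≈ (0.4332, 0.9013)


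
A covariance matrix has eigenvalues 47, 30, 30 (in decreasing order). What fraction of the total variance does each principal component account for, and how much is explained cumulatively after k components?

Step 1 — total variance = trace(Sigma) = Σ λ_i = 47 + 30 + 30 = 107.

Step 2 — fraction explained by component i = λ_i / Σ λ:
  PC1: 47/107 = 0.4393
  PC2: 30/107 = 0.2804
  PC3: 30/107 = 0.2804

Step 3 — cumulative fraction after k components = (λ_1 + ... + λ_k) / Σ λ:
  k = 1: 47/107 = 0.4393
  k = 2: (47 + 30)/107 = 77/107 = 0.7196
  k = 3: (47 + 30 + 30)/107 = 107/107 = 1

Summary (fraction, with percent):

explained: PC1 0.4393 (43.93%), PC2 0.2804 (28.04%), PC3 0.2804 (28.04%);  cumulative: 0.4393, 0.7196, 1


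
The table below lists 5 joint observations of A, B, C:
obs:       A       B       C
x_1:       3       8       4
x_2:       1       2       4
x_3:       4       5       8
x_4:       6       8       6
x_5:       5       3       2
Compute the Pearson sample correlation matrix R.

Step 1 — column means:
  mean(A) = (3 + 1 + 4 + 6 + 5) / 5 = 19/5 = 3.8
  mean(B) = (8 + 2 + 5 + 8 + 3) / 5 = 26/5 = 5.2
  mean(C) = (4 + 4 + 8 + 6 + 2) / 5 = 24/5 = 4.8

Step 2 — sample variances and covariances s[i,j] = (1/(n-1)) · Σ_k (x_{k,i} - mean_i) · (x_{k,j} - mean_j), with n-1 = 4:
  s[A,A] = ((-0.8)·(-0.8) + (-2.8)·(-2.8) + (0.2)·(0.2) + (2.2)·(2.2) + (1.2)·(1.2)) / 4 = 14.8/4 = 3.7
  s[A,B] = ((-0.8)·(2.8) + (-2.8)·(-3.2) + (0.2)·(-0.2) + (2.2)·(2.8) + (1.2)·(-2.2)) / 4 = 10.2/4 = 2.55
  s[A,C] = ((-0.8)·(-0.8) + (-2.8)·(-0.8) + (0.2)·(3.2) + (2.2)·(1.2) + (1.2)·(-2.8)) / 4 = 2.8/4 = 0.7
  s[B,B] = ((2.8)·(2.8) + (-3.2)·(-3.2) + (-0.2)·(-0.2) + (2.8)·(2.8) + (-2.2)·(-2.2)) / 4 = 30.8/4 = 7.7
  s[B,C] = ((2.8)·(-0.8) + (-3.2)·(-0.8) + (-0.2)·(3.2) + (2.8)·(1.2) + (-2.2)·(-2.8)) / 4 = 9.2/4 = 2.3
  s[C,C] = ((-0.8)·(-0.8) + (-0.8)·(-0.8) + (3.2)·(3.2) + (1.2)·(1.2) + (-2.8)·(-2.8)) / 4 = 20.8/4 = 5.2
  Sample standard deviations s_i = √(s[i,i]):
  s(A) = √(3.7) = 1.9235
  s(B) = √(7.7) = 2.7749
  s(C) = √(5.2) = 2.2804

Step 3 — r_{ij} = s_{ij} / (s_i · s_j):
  r[A,A] = 1 (diagonal).
  r[A,B] = 2.55 / (1.9235 · 2.7749) = 2.55 / 5.3376 = 0.4777
  r[A,C] = 0.7 / (1.9235 · 2.2804) = 0.7 / 4.3863 = 0.1596
  r[B,B] = 1 (diagonal).
  r[B,C] = 2.3 / (2.7749 · 2.2804) = 2.3 / 6.3277 = 0.3635
  r[C,C] = 1 (diagonal).

R is symmetric with unit diagonal. Assembling:

R = [[1, 0.4777, 0.1596],
 [0.4777, 1, 0.3635],
 [0.1596, 0.3635, 1]]
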